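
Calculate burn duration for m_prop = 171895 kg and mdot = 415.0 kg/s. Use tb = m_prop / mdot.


tb = 171895 / 415.0 = 414.2 s

414.2 s


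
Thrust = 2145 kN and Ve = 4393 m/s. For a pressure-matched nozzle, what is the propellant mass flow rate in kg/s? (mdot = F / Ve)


mdot = F / Ve = 2145000 / 4393 = 488.3 kg/s

488.3 kg/s


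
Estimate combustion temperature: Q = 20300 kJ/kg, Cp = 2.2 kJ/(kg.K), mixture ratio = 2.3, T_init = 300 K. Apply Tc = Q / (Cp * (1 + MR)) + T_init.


Tc = 20300 / (2.2 * (1 + 2.3)) + 300 = 3096 K

3096 K


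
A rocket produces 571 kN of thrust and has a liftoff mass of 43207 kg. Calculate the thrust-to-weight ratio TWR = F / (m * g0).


TWR = 571000 / (43207 * 9.81) = 1.35

1.35


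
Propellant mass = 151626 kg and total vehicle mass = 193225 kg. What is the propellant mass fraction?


PMF = 151626 / 193225 = 0.785

0.785


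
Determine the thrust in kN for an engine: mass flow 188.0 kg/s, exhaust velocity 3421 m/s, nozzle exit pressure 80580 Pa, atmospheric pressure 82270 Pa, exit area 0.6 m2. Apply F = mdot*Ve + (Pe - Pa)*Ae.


F = 188.0 * 3421 + (80580 - 82270) * 0.6 = 642134.0 N = 642.1 kN

642.1 kN


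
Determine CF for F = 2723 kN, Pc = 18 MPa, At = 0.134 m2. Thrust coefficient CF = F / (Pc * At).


CF = 2723000 / (18e6 * 0.134) = 1.13

1.13


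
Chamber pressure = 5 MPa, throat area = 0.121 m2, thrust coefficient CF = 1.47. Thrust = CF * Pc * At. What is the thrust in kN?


F = 1.47 * 5e6 * 0.121 = 889350.0 N = 889.4 kN

889.4 kN


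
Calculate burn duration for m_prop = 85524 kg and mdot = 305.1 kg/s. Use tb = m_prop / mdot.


tb = 85524 / 305.1 = 280.3 s

280.3 s


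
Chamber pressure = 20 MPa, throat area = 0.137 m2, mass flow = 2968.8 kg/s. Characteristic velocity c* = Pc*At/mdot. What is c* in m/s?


c* = 20e6 * 0.137 / 2968.8 = 923 m/s

923 m/s


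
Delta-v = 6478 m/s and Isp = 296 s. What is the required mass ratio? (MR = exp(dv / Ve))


Ve = 296 * 9.81 = 2903.76 m/s
MR = exp(6478 / 2903.76) = 9.308

9.308


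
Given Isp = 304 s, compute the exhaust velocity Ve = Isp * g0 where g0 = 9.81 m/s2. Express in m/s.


Ve = Isp * g0 = 304 * 9.81 = 2982.2 m/s

2982.2 m/s


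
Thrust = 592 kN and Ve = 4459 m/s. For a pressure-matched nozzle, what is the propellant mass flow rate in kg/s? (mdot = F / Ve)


mdot = F / Ve = 592000 / 4459 = 132.8 kg/s

132.8 kg/s


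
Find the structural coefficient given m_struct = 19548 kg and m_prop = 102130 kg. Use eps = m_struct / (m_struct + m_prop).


eps = 19548 / (19548 + 102130) = 0.1607

0.1607


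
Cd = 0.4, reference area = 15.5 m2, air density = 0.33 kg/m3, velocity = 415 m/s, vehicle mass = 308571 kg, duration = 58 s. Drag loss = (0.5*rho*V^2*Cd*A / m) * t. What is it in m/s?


D = 0.5 * 0.33 * 415^2 * 0.4 * 15.5 = 176186.18 N
a = 176186.18 / 308571 = 0.571 m/s2
dV = 0.571 * 58 = 33.1 m/s

33.1 m/s


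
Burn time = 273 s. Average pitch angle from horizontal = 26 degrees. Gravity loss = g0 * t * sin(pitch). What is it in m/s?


GL = 9.81 * 273 * sin(26 deg) = 1174 m/s

1174 m/s


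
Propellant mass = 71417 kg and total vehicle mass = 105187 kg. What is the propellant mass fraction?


PMF = 71417 / 105187 = 0.679

0.679


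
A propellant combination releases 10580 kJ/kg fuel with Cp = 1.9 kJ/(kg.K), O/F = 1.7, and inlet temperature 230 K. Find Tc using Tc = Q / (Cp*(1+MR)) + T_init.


Tc = 10580 / (1.9 * (1 + 1.7)) + 230 = 2292 K

2292 K


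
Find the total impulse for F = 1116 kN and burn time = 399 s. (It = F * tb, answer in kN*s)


It = 1116 * 399 = 445284 kN*s

445284 kN*s


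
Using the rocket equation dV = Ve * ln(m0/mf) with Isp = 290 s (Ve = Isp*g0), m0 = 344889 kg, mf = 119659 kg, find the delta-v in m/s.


Ve = 290 * 9.81 = 2844.9 m/s
dV = 2844.9 * ln(344889/119659) = 3012 m/s

3012 m/s


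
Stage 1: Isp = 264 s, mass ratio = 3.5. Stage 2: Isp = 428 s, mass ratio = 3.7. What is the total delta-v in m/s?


dV1 = 264 * 9.81 * ln(3.5) = 3244.5 m/s
dV2 = 428 * 9.81 * ln(3.7) = 5493.3 m/s
Total dV = 3244.5 + 5493.3 = 8737.8 m/s ~ 8738 m/s

8738 m/s


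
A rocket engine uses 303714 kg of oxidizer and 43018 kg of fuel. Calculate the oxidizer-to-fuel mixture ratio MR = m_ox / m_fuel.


MR = 303714 / 43018 = 7.06

7.06


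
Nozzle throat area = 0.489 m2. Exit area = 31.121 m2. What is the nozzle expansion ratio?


AR = 31.121 / 0.489 = 63.6

63.6


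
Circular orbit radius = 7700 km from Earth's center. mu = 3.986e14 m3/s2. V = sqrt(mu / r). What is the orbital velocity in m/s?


V = sqrt(3.986e14 / 7700000) = 7195 m/s

7195 m/s


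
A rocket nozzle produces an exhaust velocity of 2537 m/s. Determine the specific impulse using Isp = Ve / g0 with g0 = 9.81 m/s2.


Isp = Ve / g0 = 2537 / 9.81 = 258.6 s

258.6 s


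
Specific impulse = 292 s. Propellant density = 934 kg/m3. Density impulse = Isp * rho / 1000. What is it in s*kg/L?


rho*Isp = 292 * 934 / 1000 = 273 s*kg/L

273 s*kg/L


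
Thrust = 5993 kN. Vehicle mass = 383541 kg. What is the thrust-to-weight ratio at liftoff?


TWR = 5993000 / (383541 * 9.81) = 1.59

1.59


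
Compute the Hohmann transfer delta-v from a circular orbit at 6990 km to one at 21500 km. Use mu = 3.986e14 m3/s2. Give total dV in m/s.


V1 = sqrt(mu/r1) = 7551.44 m/s
dV1 = V1*(sqrt(2*r2/(r1+r2)) - 1) = 1725.78 m/s
V2 = sqrt(mu/r2) = 4305.76 m/s
dV2 = V2*(1 - sqrt(2*r1/(r1+r2))) = 1289.58 m/s
Total dV = 3015 m/s

3015 m/s


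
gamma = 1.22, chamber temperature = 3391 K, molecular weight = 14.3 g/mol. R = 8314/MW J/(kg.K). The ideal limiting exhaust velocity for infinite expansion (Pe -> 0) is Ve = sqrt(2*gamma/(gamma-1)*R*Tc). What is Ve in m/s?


R = 8314 / 14.3 = 581.4 J/(kg.K)
Ve = sqrt(2 * 1.22 / (1.22 - 1) * 581.4 * 3391) = 4676 m/s

4676 m/s


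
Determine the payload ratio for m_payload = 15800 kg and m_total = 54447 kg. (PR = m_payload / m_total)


PR = 15800 / 54447 = 0.2902

0.2902


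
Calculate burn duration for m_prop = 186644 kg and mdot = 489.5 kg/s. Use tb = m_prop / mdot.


tb = 186644 / 489.5 = 381.3 s

381.3 s


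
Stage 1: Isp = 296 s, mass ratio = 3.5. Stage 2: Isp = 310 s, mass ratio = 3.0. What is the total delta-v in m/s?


dV1 = 296 * 9.81 * ln(3.5) = 3637.7 m/s
dV2 = 310 * 9.81 * ln(3.0) = 3341.0 m/s
Total dV = 3637.7 + 3341.0 = 6978.7 m/s ~ 6979 m/s

6979 m/s


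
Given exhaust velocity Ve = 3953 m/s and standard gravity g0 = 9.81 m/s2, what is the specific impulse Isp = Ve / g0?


Isp = Ve / g0 = 3953 / 9.81 = 403.0 s

403.0 s


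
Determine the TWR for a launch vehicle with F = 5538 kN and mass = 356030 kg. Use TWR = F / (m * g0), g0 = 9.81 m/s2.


TWR = 5538000 / (356030 * 9.81) = 1.59

1.59


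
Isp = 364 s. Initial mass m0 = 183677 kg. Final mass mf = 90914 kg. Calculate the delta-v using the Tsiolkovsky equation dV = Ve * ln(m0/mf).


Ve = 364 * 9.81 = 3570.84 m/s
dV = 3570.84 * ln(183677/90914) = 2511 m/s

2511 m/s


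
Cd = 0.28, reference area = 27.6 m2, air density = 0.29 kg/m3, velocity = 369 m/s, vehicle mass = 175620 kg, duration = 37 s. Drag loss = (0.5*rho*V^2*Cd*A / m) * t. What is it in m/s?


D = 0.5 * 0.29 * 369^2 * 0.28 * 27.6 = 152576.57 N
a = 152576.57 / 175620 = 0.8688 m/s2
dV = 0.8688 * 37 = 32.1 m/s

32.1 m/s


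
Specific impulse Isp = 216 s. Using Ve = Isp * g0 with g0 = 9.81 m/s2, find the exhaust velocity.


Ve = Isp * g0 = 216 * 9.81 = 2119.0 m/s

2119.0 m/s


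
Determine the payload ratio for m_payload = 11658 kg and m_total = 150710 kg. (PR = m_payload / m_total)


PR = 11658 / 150710 = 0.0774

0.0774


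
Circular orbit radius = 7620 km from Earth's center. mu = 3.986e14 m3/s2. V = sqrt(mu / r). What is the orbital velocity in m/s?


V = sqrt(3.986e14 / 7620000) = 7233 m/s

7233 m/s


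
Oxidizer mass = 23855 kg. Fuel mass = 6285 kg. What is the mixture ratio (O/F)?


MR = 23855 / 6285 = 3.8

3.8


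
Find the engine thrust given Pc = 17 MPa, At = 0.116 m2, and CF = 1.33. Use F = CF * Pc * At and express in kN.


F = 1.33 * 17e6 * 0.116 = 2.6228e+06 N = 2622.8 kN

2622.8 kN


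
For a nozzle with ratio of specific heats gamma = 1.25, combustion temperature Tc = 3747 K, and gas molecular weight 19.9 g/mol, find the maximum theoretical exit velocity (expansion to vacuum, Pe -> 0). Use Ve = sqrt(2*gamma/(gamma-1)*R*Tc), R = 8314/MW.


R = 8314 / 19.9 = 417.79 J/(kg.K)
Ve = sqrt(2 * 1.25 / (1.25 - 1) * 417.79 * 3747) = 3957 m/s

3957 m/s


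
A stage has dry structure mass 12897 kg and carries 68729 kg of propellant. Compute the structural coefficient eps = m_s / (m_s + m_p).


eps = 12897 / (12897 + 68729) = 0.158

0.158


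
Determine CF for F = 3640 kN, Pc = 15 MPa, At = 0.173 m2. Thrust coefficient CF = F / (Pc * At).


CF = 3640000 / (15e6 * 0.173) = 1.4

1.4


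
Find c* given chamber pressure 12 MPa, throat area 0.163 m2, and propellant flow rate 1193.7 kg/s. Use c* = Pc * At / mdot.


c* = 12e6 * 0.163 / 1193.7 = 1639 m/s

1639 m/s


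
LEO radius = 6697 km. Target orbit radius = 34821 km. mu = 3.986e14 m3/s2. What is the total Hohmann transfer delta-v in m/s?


V1 = sqrt(mu/r1) = 7714.87 m/s
dV1 = V1*(sqrt(2*r2/(r1+r2)) - 1) = 2276.98 m/s
V2 = sqrt(mu/r2) = 3383.36 m/s
dV2 = V2*(1 - sqrt(2*r1/(r1+r2))) = 1461.66 m/s
Total dV = 3739 m/s

3739 m/s


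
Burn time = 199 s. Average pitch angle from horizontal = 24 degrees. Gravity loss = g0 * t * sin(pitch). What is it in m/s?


GL = 9.81 * 199 * sin(24 deg) = 794 m/s

794 m/s


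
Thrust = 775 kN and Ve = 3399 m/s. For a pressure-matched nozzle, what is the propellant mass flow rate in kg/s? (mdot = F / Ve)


mdot = F / Ve = 775000 / 3399 = 228.0 kg/s

228.0 kg/s


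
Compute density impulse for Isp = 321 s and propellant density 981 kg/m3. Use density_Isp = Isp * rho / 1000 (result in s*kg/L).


rho*Isp = 321 * 981 / 1000 = 315 s*kg/L

315 s*kg/L


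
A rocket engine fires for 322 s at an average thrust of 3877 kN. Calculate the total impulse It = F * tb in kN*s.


It = 3877 * 322 = 1248394 kN*s

1248394 kN*s


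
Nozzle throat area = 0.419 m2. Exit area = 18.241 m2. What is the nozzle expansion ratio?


AR = 18.241 / 0.419 = 43.5

43.5


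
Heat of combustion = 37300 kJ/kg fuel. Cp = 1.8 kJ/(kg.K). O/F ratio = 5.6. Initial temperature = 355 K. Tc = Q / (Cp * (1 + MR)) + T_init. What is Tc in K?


Tc = 37300 / (1.8 * (1 + 5.6)) + 355 = 3495 K

3495 K


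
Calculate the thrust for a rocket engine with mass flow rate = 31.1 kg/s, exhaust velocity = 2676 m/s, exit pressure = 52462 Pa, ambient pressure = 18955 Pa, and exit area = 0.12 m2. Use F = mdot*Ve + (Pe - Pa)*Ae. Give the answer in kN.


F = 31.1 * 2676 + (52462 - 18955) * 0.12 = 87244.0 N = 87.2 kN

87.2 kN


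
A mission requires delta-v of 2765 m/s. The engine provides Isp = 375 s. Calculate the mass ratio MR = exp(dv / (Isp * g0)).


Ve = 375 * 9.81 = 3678.75 m/s
MR = exp(2765 / 3678.75) = 2.12

2.12


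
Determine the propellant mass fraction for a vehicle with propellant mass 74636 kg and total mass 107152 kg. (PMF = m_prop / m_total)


PMF = 74636 / 107152 = 0.697

0.697


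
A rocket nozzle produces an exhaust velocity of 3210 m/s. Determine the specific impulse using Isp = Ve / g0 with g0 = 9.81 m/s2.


Isp = Ve / g0 = 3210 / 9.81 = 327.2 s

327.2 s


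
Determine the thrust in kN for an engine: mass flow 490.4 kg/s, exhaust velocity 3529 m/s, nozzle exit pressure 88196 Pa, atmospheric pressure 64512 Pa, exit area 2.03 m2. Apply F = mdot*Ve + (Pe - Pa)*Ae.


F = 490.4 * 3529 + (88196 - 64512) * 2.03 = 1.7787e+06 N = 1778.7 kN

1778.7 kN


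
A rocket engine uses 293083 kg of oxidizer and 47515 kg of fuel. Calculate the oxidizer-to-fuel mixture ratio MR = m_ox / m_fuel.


MR = 293083 / 47515 = 6.17

6.17


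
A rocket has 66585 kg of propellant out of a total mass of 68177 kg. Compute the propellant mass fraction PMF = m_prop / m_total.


PMF = 66585 / 68177 = 0.977

0.977


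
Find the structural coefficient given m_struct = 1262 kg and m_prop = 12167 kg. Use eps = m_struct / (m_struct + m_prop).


eps = 1262 / (1262 + 12167) = 0.094

0.094


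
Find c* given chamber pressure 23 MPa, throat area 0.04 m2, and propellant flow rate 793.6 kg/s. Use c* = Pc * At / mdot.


c* = 23e6 * 0.04 / 793.6 = 1159 m/s

1159 m/s


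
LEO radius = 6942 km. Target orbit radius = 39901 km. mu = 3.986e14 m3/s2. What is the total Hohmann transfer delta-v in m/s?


V1 = sqrt(mu/r1) = 7577.51 m/s
dV1 = V1*(sqrt(2*r2/(r1+r2)) - 1) = 2312.83 m/s
V2 = sqrt(mu/r2) = 3160.65 m/s
dV2 = V2*(1 - sqrt(2*r1/(r1+r2))) = 1439.93 m/s
Total dV = 3753 m/s

3753 m/s


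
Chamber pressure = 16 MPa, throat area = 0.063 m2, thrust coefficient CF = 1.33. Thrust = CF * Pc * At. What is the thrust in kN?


F = 1.33 * 16e6 * 0.063 = 1.3406e+06 N = 1340.6 kN

1340.6 kN


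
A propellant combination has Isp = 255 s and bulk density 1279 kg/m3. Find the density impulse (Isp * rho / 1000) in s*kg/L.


rho*Isp = 255 * 1279 / 1000 = 326 s*kg/L

326 s*kg/L


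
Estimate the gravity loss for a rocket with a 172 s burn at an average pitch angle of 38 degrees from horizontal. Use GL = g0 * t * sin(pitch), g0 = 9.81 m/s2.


GL = 9.81 * 172 * sin(38 deg) = 1039 m/s

1039 m/s


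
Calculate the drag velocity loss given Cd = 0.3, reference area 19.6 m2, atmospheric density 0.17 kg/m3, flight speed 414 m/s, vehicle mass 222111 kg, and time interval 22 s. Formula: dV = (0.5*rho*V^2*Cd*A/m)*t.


D = 0.5 * 0.17 * 414^2 * 0.3 * 19.6 = 85663.72 N
a = 85663.72 / 222111 = 0.3857 m/s2
dV = 0.3857 * 22 = 8.5 m/s

8.5 m/s


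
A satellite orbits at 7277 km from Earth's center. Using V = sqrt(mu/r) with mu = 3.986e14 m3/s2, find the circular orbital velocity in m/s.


V = sqrt(3.986e14 / 7277000) = 7401 m/s

7401 m/s


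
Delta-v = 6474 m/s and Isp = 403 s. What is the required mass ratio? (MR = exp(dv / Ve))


Ve = 403 * 9.81 = 3953.43 m/s
MR = exp(6474 / 3953.43) = 5.143

5.143


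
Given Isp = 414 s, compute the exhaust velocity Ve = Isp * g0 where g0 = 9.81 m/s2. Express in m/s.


Ve = Isp * g0 = 414 * 9.81 = 4061.3 m/s

4061.3 m/s


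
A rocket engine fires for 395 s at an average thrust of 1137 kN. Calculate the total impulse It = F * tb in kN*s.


It = 1137 * 395 = 449115 kN*s

449115 kN*s


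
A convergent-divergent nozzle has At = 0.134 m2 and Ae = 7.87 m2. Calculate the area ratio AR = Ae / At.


AR = 7.87 / 0.134 = 58.7

58.7


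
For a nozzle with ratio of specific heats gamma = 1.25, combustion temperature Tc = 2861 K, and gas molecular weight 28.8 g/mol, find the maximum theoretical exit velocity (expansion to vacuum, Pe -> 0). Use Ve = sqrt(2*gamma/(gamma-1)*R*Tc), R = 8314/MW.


R = 8314 / 28.8 = 288.68 J/(kg.K)
Ve = sqrt(2 * 1.25 / (1.25 - 1) * 288.68 * 2861) = 2874 m/s

2874 m/s


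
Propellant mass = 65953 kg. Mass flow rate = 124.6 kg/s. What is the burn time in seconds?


tb = 65953 / 124.6 = 529.3 s

529.3 s


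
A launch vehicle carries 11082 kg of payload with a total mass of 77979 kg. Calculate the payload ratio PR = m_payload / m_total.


PR = 11082 / 77979 = 0.1421

0.1421


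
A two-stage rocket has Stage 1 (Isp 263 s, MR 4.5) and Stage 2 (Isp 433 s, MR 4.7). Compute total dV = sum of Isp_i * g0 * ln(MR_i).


dV1 = 263 * 9.81 * ln(4.5) = 3880.6 m/s
dV2 = 433 * 9.81 * ln(4.7) = 6573.6 m/s
Total dV = 3880.6 + 6573.6 = 10454.2 m/s ~ 10454 m/s

10454 m/s


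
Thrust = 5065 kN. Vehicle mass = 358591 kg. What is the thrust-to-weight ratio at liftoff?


TWR = 5065000 / (358591 * 9.81) = 1.44

1.44


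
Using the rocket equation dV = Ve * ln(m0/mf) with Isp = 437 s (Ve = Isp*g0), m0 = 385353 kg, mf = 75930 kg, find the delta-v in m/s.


Ve = 437 * 9.81 = 4286.97 m/s
dV = 4286.97 * ln(385353/75930) = 6964 m/s

6964 m/s


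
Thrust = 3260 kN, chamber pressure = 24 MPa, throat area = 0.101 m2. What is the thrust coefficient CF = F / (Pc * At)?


CF = 3260000 / (24e6 * 0.101) = 1.34

1.34


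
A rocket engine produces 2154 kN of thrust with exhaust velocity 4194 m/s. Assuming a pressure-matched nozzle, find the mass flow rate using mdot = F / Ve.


mdot = F / Ve = 2154000 / 4194 = 513.6 kg/s

513.6 kg/s


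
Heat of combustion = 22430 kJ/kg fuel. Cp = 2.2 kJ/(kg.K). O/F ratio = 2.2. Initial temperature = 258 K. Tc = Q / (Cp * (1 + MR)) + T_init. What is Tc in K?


Tc = 22430 / (2.2 * (1 + 2.2)) + 258 = 3444 K

3444 K


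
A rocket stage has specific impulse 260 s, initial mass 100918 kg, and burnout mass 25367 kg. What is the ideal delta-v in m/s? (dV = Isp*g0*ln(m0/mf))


Ve = 260 * 9.81 = 2550.6 m/s
dV = 2550.6 * ln(100918/25367) = 3522 m/s

3522 m/s


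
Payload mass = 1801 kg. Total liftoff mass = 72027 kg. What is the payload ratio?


PR = 1801 / 72027 = 0.025

0.025


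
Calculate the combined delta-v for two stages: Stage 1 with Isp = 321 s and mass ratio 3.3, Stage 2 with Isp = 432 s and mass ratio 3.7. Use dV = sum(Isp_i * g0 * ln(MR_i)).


dV1 = 321 * 9.81 * ln(3.3) = 3759.7 m/s
dV2 = 432 * 9.81 * ln(3.7) = 5544.6 m/s
Total dV = 3759.7 + 5544.6 = 9304.3 m/s ~ 9304 m/s

9304 m/s


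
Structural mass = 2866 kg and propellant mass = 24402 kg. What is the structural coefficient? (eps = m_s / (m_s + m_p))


eps = 2866 / (2866 + 24402) = 0.1051

0.1051


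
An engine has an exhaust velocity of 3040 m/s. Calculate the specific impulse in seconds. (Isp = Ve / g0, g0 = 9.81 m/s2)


Isp = Ve / g0 = 3040 / 9.81 = 309.9 s

309.9 s


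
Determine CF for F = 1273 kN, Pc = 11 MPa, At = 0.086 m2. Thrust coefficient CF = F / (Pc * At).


CF = 1273000 / (11e6 * 0.086) = 1.35

1.35


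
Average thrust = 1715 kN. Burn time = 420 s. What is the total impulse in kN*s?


It = 1715 * 420 = 720300 kN*s

720300 kN*s


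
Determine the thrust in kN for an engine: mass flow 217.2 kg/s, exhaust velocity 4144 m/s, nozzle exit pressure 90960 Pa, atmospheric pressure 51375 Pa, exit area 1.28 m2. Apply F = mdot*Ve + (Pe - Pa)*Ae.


F = 217.2 * 4144 + (90960 - 51375) * 1.28 = 950746.0 N = 950.7 kN

950.7 kN


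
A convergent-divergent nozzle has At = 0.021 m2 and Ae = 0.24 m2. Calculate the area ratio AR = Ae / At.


AR = 0.24 / 0.021 = 11.4

11.4


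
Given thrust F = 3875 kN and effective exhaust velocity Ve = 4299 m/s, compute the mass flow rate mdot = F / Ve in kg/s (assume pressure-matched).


mdot = F / Ve = 3875000 / 4299 = 901.4 kg/s

901.4 kg/s


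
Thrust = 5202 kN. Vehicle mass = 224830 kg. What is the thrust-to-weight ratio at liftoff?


TWR = 5202000 / (224830 * 9.81) = 2.36

2.36


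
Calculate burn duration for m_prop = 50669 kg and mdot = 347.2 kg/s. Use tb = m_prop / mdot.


tb = 50669 / 347.2 = 145.9 s

145.9 s


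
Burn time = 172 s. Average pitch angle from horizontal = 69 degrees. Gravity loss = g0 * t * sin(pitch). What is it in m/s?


GL = 9.81 * 172 * sin(69 deg) = 1575 m/s

1575 m/s


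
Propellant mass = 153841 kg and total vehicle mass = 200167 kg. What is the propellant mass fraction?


PMF = 153841 / 200167 = 0.769

0.769


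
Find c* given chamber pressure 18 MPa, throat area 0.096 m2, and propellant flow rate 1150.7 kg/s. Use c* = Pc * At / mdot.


c* = 18e6 * 0.096 / 1150.7 = 1502 m/s

1502 m/s


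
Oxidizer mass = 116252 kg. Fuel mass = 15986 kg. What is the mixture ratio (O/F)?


MR = 116252 / 15986 = 7.27

7.27


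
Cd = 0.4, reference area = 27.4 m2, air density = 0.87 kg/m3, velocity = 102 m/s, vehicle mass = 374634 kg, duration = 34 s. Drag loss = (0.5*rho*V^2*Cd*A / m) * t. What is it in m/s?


D = 0.5 * 0.87 * 102^2 * 0.4 * 27.4 = 49602.11 N
a = 49602.11 / 374634 = 0.1324 m/s2
dV = 0.1324 * 34 = 4.5 m/s

4.5 m/s


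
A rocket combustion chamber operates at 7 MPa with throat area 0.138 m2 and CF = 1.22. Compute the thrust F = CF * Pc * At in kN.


F = 1.22 * 7e6 * 0.138 = 1.1785e+06 N = 1178.5 kN

1178.5 kN


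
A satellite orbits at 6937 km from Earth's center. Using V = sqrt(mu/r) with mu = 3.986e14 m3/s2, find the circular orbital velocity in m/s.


V = sqrt(3.986e14 / 6937000) = 7580 m/s

7580 m/s


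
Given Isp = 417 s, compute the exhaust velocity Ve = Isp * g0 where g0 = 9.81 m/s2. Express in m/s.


Ve = Isp * g0 = 417 * 9.81 = 4090.8 m/s

4090.8 m/s


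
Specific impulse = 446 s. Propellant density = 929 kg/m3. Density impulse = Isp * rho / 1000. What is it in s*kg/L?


rho*Isp = 446 * 929 / 1000 = 414 s*kg/L

414 s*kg/L


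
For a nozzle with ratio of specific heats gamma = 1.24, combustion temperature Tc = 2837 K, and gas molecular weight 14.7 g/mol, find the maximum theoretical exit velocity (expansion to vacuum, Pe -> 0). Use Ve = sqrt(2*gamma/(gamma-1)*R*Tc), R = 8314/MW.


R = 8314 / 14.7 = 565.58 J/(kg.K)
Ve = sqrt(2 * 1.24 / (1.24 - 1) * 565.58 * 2837) = 4072 m/s

4072 m/s


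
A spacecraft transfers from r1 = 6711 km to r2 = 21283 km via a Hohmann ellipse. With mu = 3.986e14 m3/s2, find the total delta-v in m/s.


V1 = sqrt(mu/r1) = 7706.82 m/s
dV1 = V1*(sqrt(2*r2/(r1+r2)) - 1) = 1796.47 m/s
V2 = sqrt(mu/r2) = 4327.65 m/s
dV2 = V2*(1 - sqrt(2*r1/(r1+r2))) = 1331.05 m/s
Total dV = 3128 m/s

3128 m/s


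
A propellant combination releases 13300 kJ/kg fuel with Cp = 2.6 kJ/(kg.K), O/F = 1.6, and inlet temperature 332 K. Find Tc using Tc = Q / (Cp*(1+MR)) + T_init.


Tc = 13300 / (2.6 * (1 + 1.6)) + 332 = 2299 K

2299 K


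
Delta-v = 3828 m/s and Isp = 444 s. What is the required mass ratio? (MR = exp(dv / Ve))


Ve = 444 * 9.81 = 4355.64 m/s
MR = exp(3828 / 4355.64) = 2.408

2.408


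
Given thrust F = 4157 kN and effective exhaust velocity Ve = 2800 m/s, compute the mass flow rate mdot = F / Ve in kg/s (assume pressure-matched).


mdot = F / Ve = 4157000 / 2800 = 1484.6 kg/s

1484.6 kg/s


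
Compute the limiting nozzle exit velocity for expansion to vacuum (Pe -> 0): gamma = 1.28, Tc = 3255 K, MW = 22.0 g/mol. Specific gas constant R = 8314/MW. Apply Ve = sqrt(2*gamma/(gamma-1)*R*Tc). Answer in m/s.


R = 8314 / 22.0 = 377.91 J/(kg.K)
Ve = sqrt(2 * 1.28 / (1.28 - 1) * 377.91 * 3255) = 3354 m/s

3354 m/s


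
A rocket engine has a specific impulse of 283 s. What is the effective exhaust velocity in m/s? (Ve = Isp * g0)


Ve = Isp * g0 = 283 * 9.81 = 2776.2 m/s

2776.2 m/s


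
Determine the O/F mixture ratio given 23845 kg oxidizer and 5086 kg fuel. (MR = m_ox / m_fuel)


MR = 23845 / 5086 = 4.69

4.69


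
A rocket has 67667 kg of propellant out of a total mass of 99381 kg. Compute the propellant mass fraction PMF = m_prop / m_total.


PMF = 67667 / 99381 = 0.681

0.681


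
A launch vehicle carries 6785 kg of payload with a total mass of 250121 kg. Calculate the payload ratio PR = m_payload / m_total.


PR = 6785 / 250121 = 0.0271

0.0271


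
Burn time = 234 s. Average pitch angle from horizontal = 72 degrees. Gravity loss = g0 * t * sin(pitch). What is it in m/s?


GL = 9.81 * 234 * sin(72 deg) = 2183 m/s

2183 m/s


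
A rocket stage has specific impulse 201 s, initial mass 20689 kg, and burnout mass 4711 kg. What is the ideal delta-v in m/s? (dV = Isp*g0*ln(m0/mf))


Ve = 201 * 9.81 = 1971.81 m/s
dV = 1971.81 * ln(20689/4711) = 2918 m/s

2918 m/s


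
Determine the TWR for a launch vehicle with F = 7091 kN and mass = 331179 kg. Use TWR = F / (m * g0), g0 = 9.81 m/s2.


TWR = 7091000 / (331179 * 9.81) = 2.18

2.18


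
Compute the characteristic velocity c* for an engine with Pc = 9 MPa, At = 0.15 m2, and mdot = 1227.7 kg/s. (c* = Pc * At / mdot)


c* = 9e6 * 0.15 / 1227.7 = 1100 m/s

1100 m/s


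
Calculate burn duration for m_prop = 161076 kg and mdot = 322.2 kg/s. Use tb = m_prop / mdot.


tb = 161076 / 322.2 = 499.9 s

499.9 s


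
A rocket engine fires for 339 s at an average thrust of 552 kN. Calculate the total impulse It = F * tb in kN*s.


It = 552 * 339 = 187128 kN*s

187128 kN*s


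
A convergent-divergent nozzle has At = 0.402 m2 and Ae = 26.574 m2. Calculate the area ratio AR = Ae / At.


AR = 26.574 / 0.402 = 66.1

66.1


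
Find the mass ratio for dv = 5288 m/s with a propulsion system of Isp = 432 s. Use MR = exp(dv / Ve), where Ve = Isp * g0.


Ve = 432 * 9.81 = 4237.92 m/s
MR = exp(5288 / 4237.92) = 3.483

3.483


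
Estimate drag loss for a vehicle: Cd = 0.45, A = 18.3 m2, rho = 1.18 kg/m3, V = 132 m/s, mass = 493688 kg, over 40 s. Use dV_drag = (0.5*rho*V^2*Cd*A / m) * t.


D = 0.5 * 1.18 * 132^2 * 0.45 * 18.3 = 84657.12 N
a = 84657.12 / 493688 = 0.1715 m/s2
dV = 0.1715 * 40 = 6.9 m/s

6.9 m/s


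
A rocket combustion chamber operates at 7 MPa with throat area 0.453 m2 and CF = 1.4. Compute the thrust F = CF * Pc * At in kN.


F = 1.4 * 7e6 * 0.453 = 4.4394e+06 N = 4439.4 kN

4439.4 kN


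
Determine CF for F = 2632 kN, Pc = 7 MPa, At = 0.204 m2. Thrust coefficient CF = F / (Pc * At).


CF = 2632000 / (7e6 * 0.204) = 1.84

1.84


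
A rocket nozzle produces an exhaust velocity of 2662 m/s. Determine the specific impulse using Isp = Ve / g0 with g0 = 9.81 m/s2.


Isp = Ve / g0 = 2662 / 9.81 = 271.4 s

271.4 s


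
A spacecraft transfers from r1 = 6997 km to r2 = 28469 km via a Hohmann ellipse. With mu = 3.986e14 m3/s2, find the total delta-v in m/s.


V1 = sqrt(mu/r1) = 7547.67 m/s
dV1 = V1*(sqrt(2*r2/(r1+r2)) - 1) = 2015.63 m/s
V2 = sqrt(mu/r2) = 3741.82 m/s
dV2 = V2*(1 - sqrt(2*r1/(r1+r2))) = 1391.39 m/s
Total dV = 3407 m/s

3407 m/s


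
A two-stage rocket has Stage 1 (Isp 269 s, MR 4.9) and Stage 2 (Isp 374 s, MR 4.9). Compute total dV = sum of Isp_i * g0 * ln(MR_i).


dV1 = 269 * 9.81 * ln(4.9) = 4193.8 m/s
dV2 = 374 * 9.81 * ln(4.9) = 5830.8 m/s
Total dV = 4193.8 + 5830.8 = 10024.6 m/s ~ 10025 m/s

10025 m/s


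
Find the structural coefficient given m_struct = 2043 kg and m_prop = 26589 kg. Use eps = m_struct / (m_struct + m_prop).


eps = 2043 / (2043 + 26589) = 0.0714

0.0714


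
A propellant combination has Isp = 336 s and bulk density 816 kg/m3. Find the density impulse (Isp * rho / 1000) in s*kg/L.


rho*Isp = 336 * 816 / 1000 = 274 s*kg/L

274 s*kg/L


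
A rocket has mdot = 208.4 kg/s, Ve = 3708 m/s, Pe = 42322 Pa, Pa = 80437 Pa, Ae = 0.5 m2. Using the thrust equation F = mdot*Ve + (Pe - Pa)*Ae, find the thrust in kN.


F = 208.4 * 3708 + (42322 - 80437) * 0.5 = 753690.0 N = 753.7 kN

753.7 kN


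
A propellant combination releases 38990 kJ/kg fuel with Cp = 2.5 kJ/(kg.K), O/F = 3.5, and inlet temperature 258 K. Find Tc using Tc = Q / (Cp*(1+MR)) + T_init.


Tc = 38990 / (2.5 * (1 + 3.5)) + 258 = 3724 K

3724 K


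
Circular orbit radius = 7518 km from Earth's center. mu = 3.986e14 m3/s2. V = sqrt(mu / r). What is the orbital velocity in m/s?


V = sqrt(3.986e14 / 7518000) = 7281 m/s

7281 m/s


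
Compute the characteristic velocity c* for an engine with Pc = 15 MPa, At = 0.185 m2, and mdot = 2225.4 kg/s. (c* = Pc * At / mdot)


c* = 15e6 * 0.185 / 2225.4 = 1247 m/s

1247 m/s


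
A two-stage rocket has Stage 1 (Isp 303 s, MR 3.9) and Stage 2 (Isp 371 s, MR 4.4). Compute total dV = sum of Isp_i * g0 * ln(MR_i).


dV1 = 303 * 9.81 * ln(3.9) = 4045.4 m/s
dV2 = 371 * 9.81 * ln(4.4) = 5392.3 m/s
Total dV = 4045.4 + 5392.3 = 9437.7 m/s ~ 9438 m/s

9438 m/s


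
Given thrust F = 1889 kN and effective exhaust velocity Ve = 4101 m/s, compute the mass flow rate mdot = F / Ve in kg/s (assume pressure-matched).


mdot = F / Ve = 1889000 / 4101 = 460.6 kg/s

460.6 kg/s


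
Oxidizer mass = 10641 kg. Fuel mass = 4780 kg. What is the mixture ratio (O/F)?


MR = 10641 / 4780 = 2.23

2.23


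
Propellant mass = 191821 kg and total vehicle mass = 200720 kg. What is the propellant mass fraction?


PMF = 191821 / 200720 = 0.956

0.956


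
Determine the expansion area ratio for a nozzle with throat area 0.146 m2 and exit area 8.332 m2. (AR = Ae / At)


AR = 8.332 / 0.146 = 57.1

57.1


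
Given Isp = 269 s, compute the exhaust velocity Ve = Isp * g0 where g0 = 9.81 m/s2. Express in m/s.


Ve = Isp * g0 = 269 * 9.81 = 2638.9 m/s

2638.9 m/s


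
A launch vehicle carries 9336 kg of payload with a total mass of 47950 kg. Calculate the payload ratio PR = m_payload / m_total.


PR = 9336 / 47950 = 0.1947

0.1947


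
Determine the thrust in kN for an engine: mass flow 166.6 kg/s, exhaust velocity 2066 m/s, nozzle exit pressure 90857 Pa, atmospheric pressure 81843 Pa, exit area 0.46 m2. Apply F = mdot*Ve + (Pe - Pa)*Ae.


F = 166.6 * 2066 + (90857 - 81843) * 0.46 = 348342.0 N = 348.3 kN

348.3 kN


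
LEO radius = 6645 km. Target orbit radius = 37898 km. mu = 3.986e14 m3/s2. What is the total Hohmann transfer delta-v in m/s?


V1 = sqrt(mu/r1) = 7745.0 m/s
dV1 = V1*(sqrt(2*r2/(r1+r2)) - 1) = 2358.1 m/s
V2 = sqrt(mu/r2) = 3243.1 m/s
dV2 = V2*(1 - sqrt(2*r1/(r1+r2))) = 1471.63 m/s
Total dV = 3830 m/s

3830 m/s


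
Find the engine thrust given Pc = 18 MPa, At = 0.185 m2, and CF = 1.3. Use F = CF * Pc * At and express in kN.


F = 1.3 * 18e6 * 0.185 = 4.3290e+06 N = 4329.0 kN

4329.0 kN


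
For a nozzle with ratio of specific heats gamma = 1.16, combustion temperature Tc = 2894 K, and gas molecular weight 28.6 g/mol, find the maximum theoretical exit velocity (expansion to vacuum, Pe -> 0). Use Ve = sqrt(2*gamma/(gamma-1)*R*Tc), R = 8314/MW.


R = 8314 / 28.6 = 290.7 J/(kg.K)
Ve = sqrt(2 * 1.16 / (1.16 - 1) * 290.7 * 2894) = 3493 m/s

3493 m/s


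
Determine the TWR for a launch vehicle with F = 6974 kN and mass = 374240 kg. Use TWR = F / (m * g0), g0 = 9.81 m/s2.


TWR = 6974000 / (374240 * 9.81) = 1.9

1.9


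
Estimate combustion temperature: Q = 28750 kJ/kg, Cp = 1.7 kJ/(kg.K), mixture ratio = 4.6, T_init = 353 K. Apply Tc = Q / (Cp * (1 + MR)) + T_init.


Tc = 28750 / (1.7 * (1 + 4.6)) + 353 = 3373 K

3373 K


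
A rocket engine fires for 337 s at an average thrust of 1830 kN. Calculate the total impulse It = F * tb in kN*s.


It = 1830 * 337 = 616710 kN*s

616710 kN*s


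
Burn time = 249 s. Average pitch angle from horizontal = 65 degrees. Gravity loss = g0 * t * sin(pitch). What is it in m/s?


GL = 9.81 * 249 * sin(65 deg) = 2214 m/s

2214 m/s


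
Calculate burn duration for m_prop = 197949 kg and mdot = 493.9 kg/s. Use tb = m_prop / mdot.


tb = 197949 / 493.9 = 400.8 s

400.8 s


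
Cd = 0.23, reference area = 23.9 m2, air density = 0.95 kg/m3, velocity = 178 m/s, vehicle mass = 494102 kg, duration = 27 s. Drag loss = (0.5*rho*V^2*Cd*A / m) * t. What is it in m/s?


D = 0.5 * 0.95 * 178^2 * 0.23 * 23.9 = 82729.3 N
a = 82729.3 / 494102 = 0.1674 m/s2
dV = 0.1674 * 27 = 4.5 m/s

4.5 m/s


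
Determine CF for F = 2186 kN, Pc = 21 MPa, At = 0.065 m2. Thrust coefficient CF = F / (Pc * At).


CF = 2186000 / (21e6 * 0.065) = 1.6

1.6


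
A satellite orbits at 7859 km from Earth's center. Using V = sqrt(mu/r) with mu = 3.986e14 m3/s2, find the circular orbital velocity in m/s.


V = sqrt(3.986e14 / 7859000) = 7122 m/s

7122 m/s


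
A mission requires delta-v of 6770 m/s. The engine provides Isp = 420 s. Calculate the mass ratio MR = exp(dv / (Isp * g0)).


Ve = 420 * 9.81 = 4120.2 m/s
MR = exp(6770 / 4120.2) = 5.171

5.171


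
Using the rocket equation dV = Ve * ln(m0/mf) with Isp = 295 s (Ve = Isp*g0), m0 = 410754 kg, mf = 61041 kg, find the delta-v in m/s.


Ve = 295 * 9.81 = 2893.95 m/s
dV = 2893.95 * ln(410754/61041) = 5517 m/s

5517 m/s


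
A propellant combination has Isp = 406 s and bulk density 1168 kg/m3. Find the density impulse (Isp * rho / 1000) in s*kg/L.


rho*Isp = 406 * 1168 / 1000 = 474 s*kg/L

474 s*kg/L


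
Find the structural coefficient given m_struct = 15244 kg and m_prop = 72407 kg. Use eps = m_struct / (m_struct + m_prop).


eps = 15244 / (15244 + 72407) = 0.1739

0.1739


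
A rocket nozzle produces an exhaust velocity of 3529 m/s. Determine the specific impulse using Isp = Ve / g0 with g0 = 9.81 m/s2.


Isp = Ve / g0 = 3529 / 9.81 = 359.7 s

359.7 s


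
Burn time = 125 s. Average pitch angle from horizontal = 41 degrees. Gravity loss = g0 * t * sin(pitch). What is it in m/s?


GL = 9.81 * 125 * sin(41 deg) = 804 m/s

804 m/s


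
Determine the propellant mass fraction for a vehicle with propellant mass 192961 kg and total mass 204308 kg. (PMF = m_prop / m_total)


PMF = 192961 / 204308 = 0.944

0.944


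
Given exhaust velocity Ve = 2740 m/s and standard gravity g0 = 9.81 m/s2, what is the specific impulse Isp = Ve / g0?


Isp = Ve / g0 = 2740 / 9.81 = 279.3 s

279.3 s


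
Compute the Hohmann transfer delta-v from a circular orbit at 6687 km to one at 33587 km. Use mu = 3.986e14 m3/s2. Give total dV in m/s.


V1 = sqrt(mu/r1) = 7720.63 m/s
dV1 = V1*(sqrt(2*r2/(r1+r2)) - 1) = 2250.42 m/s
V2 = sqrt(mu/r2) = 3444.95 m/s
dV2 = V2*(1 - sqrt(2*r1/(r1+r2))) = 1459.76 m/s
Total dV = 3710 m/s

3710 m/s


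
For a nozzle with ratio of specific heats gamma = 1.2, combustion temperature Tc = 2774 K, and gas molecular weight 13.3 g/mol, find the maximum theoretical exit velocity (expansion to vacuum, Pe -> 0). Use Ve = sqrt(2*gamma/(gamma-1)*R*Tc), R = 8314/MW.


R = 8314 / 13.3 = 625.11 J/(kg.K)
Ve = sqrt(2 * 1.2 / (1.2 - 1) * 625.11 * 2774) = 4562 m/s

4562 m/s


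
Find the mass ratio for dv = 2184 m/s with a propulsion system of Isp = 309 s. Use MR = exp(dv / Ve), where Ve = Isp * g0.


Ve = 309 * 9.81 = 3031.29 m/s
MR = exp(2184 / 3031.29) = 2.055

2.055


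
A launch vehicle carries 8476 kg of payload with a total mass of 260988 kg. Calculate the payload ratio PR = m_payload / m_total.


PR = 8476 / 260988 = 0.0325

0.0325


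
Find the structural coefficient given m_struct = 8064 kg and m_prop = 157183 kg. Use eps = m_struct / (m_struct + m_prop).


eps = 8064 / (8064 + 157183) = 0.0488

0.0488


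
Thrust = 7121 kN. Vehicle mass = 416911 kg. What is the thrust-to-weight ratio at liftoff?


TWR = 7121000 / (416911 * 9.81) = 1.74

1.74


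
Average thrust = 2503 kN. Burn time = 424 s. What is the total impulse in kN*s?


It = 2503 * 424 = 1061272 kN*s

1061272 kN*s


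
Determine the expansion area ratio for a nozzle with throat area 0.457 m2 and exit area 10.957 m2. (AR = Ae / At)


AR = 10.957 / 0.457 = 24.0

24.0


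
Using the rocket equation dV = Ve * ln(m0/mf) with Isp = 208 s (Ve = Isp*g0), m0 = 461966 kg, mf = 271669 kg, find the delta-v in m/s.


Ve = 208 * 9.81 = 2040.48 m/s
dV = 2040.48 * ln(461966/271669) = 1083 m/s

1083 m/s


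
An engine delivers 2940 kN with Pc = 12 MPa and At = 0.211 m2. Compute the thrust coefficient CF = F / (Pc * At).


CF = 2940000 / (12e6 * 0.211) = 1.16

1.16


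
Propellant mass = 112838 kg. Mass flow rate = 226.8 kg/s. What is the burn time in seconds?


tb = 112838 / 226.8 = 497.5 s

497.5 s


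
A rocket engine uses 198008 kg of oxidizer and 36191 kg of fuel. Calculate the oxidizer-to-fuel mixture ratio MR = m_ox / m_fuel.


MR = 198008 / 36191 = 5.47

5.47


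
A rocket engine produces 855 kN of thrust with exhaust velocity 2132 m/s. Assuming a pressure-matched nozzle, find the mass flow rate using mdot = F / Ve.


mdot = F / Ve = 855000 / 2132 = 401.0 kg/s

401.0 kg/s


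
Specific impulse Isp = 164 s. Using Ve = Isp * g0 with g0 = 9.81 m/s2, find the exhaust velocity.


Ve = Isp * g0 = 164 * 9.81 = 1608.8 m/s

1608.8 m/s


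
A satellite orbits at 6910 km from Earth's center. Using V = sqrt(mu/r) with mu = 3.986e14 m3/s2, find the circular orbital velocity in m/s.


V = sqrt(3.986e14 / 6910000) = 7595 m/s

7595 m/s


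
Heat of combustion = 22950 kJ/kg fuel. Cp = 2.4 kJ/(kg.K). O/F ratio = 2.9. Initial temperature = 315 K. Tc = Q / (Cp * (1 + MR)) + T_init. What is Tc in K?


Tc = 22950 / (2.4 * (1 + 2.9)) + 315 = 2767 K

2767 K


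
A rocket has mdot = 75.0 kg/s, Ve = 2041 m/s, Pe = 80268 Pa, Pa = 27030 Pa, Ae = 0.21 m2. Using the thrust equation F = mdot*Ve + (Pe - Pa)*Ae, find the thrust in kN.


F = 75.0 * 2041 + (80268 - 27030) * 0.21 = 164255.0 N = 164.3 kN

164.3 kN


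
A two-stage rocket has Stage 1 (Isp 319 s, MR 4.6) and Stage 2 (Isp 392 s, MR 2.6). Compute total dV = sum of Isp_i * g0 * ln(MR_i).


dV1 = 319 * 9.81 * ln(4.6) = 4775.6 m/s
dV2 = 392 * 9.81 * ln(2.6) = 3674.4 m/s
Total dV = 4775.6 + 3674.4 = 8450.0 m/s ~ 8450 m/s

8450 m/s


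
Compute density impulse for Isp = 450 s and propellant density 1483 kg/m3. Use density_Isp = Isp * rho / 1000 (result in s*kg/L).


rho*Isp = 450 * 1483 / 1000 = 667 s*kg/L

667 s*kg/L


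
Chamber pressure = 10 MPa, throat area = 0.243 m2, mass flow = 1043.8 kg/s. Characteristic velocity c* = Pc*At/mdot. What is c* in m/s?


c* = 10e6 * 0.243 / 1043.8 = 2328 m/s

2328 m/s


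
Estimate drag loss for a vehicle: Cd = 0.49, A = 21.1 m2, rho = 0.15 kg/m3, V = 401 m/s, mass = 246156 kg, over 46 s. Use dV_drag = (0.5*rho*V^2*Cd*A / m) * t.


D = 0.5 * 0.15 * 401^2 * 0.49 * 21.1 = 124689.12 N
a = 124689.12 / 246156 = 0.5065 m/s2
dV = 0.5065 * 46 = 23.3 m/s

23.3 m/s


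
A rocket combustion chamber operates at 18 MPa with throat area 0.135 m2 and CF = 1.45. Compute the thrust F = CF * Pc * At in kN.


F = 1.45 * 18e6 * 0.135 = 3.5235e+06 N = 3523.5 kN

3523.5 kN


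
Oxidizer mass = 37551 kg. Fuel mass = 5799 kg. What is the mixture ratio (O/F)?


MR = 37551 / 5799 = 6.48

6.48


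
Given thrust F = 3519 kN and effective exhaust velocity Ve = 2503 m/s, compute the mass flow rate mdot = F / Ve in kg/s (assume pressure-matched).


mdot = F / Ve = 3519000 / 2503 = 1405.9 kg/s

1405.9 kg/s


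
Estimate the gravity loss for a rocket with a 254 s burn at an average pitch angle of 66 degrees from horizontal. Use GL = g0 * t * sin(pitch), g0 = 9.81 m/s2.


GL = 9.81 * 254 * sin(66 deg) = 2276 m/s

2276 m/s


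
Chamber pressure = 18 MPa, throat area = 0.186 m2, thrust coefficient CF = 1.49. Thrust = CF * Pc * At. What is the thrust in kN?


F = 1.49 * 18e6 * 0.186 = 4.9885e+06 N = 4988.5 kN

4988.5 kN


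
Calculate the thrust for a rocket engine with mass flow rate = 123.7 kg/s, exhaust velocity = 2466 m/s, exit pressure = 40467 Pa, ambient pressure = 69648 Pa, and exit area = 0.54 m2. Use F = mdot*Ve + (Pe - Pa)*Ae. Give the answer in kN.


F = 123.7 * 2466 + (40467 - 69648) * 0.54 = 289286.0 N = 289.3 kN

289.3 kN


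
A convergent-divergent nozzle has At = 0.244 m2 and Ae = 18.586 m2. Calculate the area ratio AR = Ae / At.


AR = 18.586 / 0.244 = 76.2

76.2


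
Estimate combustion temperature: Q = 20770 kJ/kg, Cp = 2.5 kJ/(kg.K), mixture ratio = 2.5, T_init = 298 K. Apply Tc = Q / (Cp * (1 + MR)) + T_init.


Tc = 20770 / (2.5 * (1 + 2.5)) + 298 = 2672 K

2672 K


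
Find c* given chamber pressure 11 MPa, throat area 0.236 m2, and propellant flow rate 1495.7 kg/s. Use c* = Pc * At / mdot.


c* = 11e6 * 0.236 / 1495.7 = 1736 m/s

1736 m/s


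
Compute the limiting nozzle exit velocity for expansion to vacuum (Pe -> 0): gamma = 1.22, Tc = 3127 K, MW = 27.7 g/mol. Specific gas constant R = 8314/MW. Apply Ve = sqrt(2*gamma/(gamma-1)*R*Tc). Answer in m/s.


R = 8314 / 27.7 = 300.14 J/(kg.K)
Ve = sqrt(2 * 1.22 / (1.22 - 1) * 300.14 * 3127) = 3226 m/s

3226 m/s


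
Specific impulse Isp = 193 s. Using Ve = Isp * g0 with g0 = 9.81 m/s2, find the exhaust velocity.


Ve = Isp * g0 = 193 * 9.81 = 1893.3 m/s

1893.3 m/s


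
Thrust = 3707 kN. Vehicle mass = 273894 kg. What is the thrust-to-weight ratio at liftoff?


TWR = 3707000 / (273894 * 9.81) = 1.38

1.38
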